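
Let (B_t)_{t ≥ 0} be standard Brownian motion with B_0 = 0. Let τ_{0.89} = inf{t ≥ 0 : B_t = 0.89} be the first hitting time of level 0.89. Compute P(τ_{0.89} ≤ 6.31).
P(τ_{0.89} ≤ 6.31) = 2(1 − Φ(0.89/√6.31)) = 2(1 − Φ(0.3543)) ≈ 0.7231

By the reflection principle for standard BM, P(τ_b ≤ t) = 2 · P(B_t ≥ b). Since B_t ~ N(0, t), P(B_t ≥ 0.89) = 1 − Φ(0.89/√t) = 1 − Φ(0.89/√6.31) = 1 − Φ(0.3543) ≈ 0.36156. Doubling: P(τ_{0.89} ≤ 6.31) ≈ 2 · 0.36156 = 0.72312 ≈ 0.7231.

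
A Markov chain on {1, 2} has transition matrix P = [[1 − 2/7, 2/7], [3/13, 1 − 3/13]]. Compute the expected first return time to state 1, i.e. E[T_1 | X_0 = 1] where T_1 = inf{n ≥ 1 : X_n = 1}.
E[T_1 | X_0 = 1] = 1/π_1 = 47/21

For an irreducible recurrent Markov chain with stationary distribution π, E[T_i | X_0 = i] = 1/π_i (Kac's formula). Here π_1 = (3/13)/(2/7 + 3/13) = (3/13)/(47/91) = 21/47, so E[T_1 | X_0 = 1] = 1/π_1 = (2/7 + 3/13)/(3/13) = (47/91)/(3/13) = 47/21.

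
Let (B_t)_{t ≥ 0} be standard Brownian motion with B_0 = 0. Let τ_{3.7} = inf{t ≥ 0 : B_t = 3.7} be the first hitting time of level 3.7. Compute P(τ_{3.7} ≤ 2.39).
P(τ_{3.7} ≤ 2.39) = 2(1 − Φ(3.7/√2.39)) = 2(1 − Φ(2.3933)) ≈ 0.0167

By the reflection principle for standard BM, P(τ_b ≤ t) = 2 · P(B_t ≥ b). Since B_t ~ N(0, t), P(B_t ≥ 3.7) = 1 − Φ(3.7/√t) = 1 − Φ(3.7/√2.39) = 1 − Φ(2.3933) ≈ 0.00835. Doubling: P(τ_{3.7} ≤ 2.39) ≈ 2 · 0.00835 = 0.01670 ≈ 0.0167.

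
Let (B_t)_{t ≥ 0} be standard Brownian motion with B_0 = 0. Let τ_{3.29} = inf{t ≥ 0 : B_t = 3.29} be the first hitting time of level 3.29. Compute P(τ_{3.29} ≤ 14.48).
P(τ_{3.29} ≤ 14.48) = 2(1 − Φ(3.29/√14.48)) = 2(1 − Φ(0.8646)) ≈ 0.3873

By the reflection principle for standard BM, P(τ_b ≤ t) = 2 · P(B_t ≥ b). Since B_t ~ N(0, t), P(B_t ≥ 3.29) = 1 − Φ(3.29/√t) = 1 − Φ(3.29/√14.48) = 1 − Φ(0.8646) ≈ 0.19363. Doubling: P(τ_{3.29} ≤ 14.48) ≈ 2 · 0.19363 = 0.38726 ≈ 0.3873.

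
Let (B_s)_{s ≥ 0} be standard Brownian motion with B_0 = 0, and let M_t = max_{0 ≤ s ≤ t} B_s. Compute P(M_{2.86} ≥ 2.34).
P(M_{2.86} ≥ 2.34) = 2·P(B_{2.86} ≥ 2.34) = 2(1 − Φ(2.34/√2.86)) ≈ 0.1665

By the reflection principle for Brownian motion, P(M_t ≥ a) = 2 · P(B_t ≥ a) for a ≥ 0. Since B_t ~ N(0, t), P(B_t ≥ 2.34) = 1 − Φ(2.34/√t) = 1 − Φ(2.34/√2.86) = 1 − Φ(1.3837). So
  P(M_{2.86} ≥ 2.34) = 2(1 − Φ(1.3837)) ≈ 0.1665.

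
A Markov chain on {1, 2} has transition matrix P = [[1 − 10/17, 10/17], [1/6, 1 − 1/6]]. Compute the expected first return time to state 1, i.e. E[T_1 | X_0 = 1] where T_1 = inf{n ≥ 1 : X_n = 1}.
E[T_1 | X_0 = 1] = 1/π_1 = 77/17

For an irreducible recurrent Markov chain with stationary distribution π, E[T_i | X_0 = i] = 1/π_i (Kac's formula). Here π_1 = (1/6)/(10/17 + 1/6) = (1/6)/(77/102) = 17/77, so E[T_1 | X_0 = 1] = 1/π_1 = (10/17 + 1/6)/(1/6) = (77/102)/(1/6) = 77/17.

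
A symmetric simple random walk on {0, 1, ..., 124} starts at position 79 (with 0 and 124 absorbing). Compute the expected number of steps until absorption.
E[τ | X_0 = 79] = 3555

Let v_k = E[τ | X_0 = k]. Boundary: v_0 = v_124 = 0. Recurrence: v_k = 1 + (v_{k-1} + v_{k+1})/2 for 1 ≤ k ≤ 123. The particular solution to v_k − (v_{k-1} + v_{k+1})/2 = 1 is v_k = −k^2. Adding homogeneous solution A + B k and matching boundaries gives v_k = k (124 − k). Substituting k = 79: v_79 = 79 · 45 = 3555.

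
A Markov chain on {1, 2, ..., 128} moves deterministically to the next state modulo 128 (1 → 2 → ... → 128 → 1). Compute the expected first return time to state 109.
E[T_109 | X_0 = 109] = 128

The chain cycles deterministically, so starting at state 109 it returns in exactly 128 steps. Equivalently, the stationary distribution is uniform π_j = 1/128 for every state j, so by Kac's formula E[T_109] = 1/π_109 = 128.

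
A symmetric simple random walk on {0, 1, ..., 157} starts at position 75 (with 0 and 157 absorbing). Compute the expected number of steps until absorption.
E[τ | X_0 = 75] = 6150

Let v_k = E[τ | X_0 = k]. Boundary: v_0 = v_157 = 0. Recurrence: v_k = 1 + (v_{k-1} + v_{k+1})/2 for 1 ≤ k ≤ 156. The particular solution to v_k − (v_{k-1} + v_{k+1})/2 = 1 is v_k = −k^2. Adding homogeneous solution A + B k and matching boundaries gives v_k = k (157 − k). Substituting k = 75: v_75 = 75 · 82 = 6150.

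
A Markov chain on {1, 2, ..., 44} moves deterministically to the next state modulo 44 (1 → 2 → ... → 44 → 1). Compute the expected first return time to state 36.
E[T_36 | X_0 = 36] = 44

The chain cycles deterministically, so starting at state 36 it returns in exactly 44 steps. Equivalently, the stationary distribution is uniform π_j = 1/44 for every state j, so by Kac's formula E[T_36] = 1/π_36 = 44.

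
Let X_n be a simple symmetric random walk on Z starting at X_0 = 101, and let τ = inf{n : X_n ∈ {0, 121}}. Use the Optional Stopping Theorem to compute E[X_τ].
E[X_τ] = 101

X_n is a martingale and τ is a bounded-mean stopping time (indeed τ is finite a.s. with bounded expectation since the walk is in a bounded region). By the OST, E[X_τ] = E[X_0] = 101. Equivalently: E[X_τ] = 121 · P(hit 121 first) + 0 · P(hit 0 first) = 121 · (101/121) = 101.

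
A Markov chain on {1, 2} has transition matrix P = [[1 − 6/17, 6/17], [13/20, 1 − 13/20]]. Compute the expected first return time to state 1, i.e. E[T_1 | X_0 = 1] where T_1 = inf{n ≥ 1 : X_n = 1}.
E[T_1 | X_0 = 1] = 1/π_1 = 341/221

For an irreducible recurrent Markov chain with stationary distribution π, E[T_i | X_0 = i] = 1/π_i (Kac's formula). Here π_1 = (13/20)/(6/17 + 13/20) = (13/20)/(341/340) = 221/341, so E[T_1 | X_0 = 1] = 1/π_1 = (6/17 + 13/20)/(13/20) = (341/340)/(13/20) = 341/221.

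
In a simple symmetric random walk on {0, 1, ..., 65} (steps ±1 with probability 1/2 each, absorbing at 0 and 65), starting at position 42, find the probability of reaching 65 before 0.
P(hit 65 before 0) = 42/65

Let u_k = P(hit 65 before 0 | start at k). Then u_0 = 0, u_65 = 1, and u_k = u_{k-1}/2 + u_{k+1}/2 for 1 ≤ k ≤ 64. This harmonic recurrence is solved by u_k = k/65, giving u_42 = 42/65.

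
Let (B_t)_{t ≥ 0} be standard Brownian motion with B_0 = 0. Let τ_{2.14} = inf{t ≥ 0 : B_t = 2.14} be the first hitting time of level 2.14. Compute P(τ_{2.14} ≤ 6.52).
P(τ_{2.14} ≤ 6.52) = 2(1 − Φ(2.14/√6.52)) = 2(1 − Φ(0.8381)) ≈ 0.4020

By the reflection principle for standard BM, P(τ_b ≤ t) = 2 · P(B_t ≥ b). Since B_t ~ N(0, t), P(B_t ≥ 2.14) = 1 − Φ(2.14/√t) = 1 − Φ(2.14/√6.52) = 1 − Φ(0.8381) ≈ 0.20099. Doubling: P(τ_{2.14} ≤ 6.52) ≈ 2 · 0.20099 = 0.40198 ≈ 0.4020.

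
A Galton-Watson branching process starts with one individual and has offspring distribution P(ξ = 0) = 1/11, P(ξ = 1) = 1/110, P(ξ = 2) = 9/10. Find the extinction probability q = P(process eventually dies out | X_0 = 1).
q = 10/99

The pgf is f(s) = 1/11 + 1/110·s + 9/10·s². The extinction probability q is the smallest fixed point of f in [0, 1]. Setting s = f(s):
  9/10·s² + (1/110 − 1)·s + 1/11 = 0
  9/10·s² − (1/11 + 9/10)·s + 1/11 = 0
which factors as (s − 1)·(9/10·s − 1/11) = 0, giving roots s = 1 and s = (1/11)/(9/10) = 10/99.
Mean offspring μ = 1/110 + 2·9/10 = 199/110 > 1 (supercritical), so q < 1. The extinction probability is the smaller root: q = (1/11)/(9/10) = 10/99.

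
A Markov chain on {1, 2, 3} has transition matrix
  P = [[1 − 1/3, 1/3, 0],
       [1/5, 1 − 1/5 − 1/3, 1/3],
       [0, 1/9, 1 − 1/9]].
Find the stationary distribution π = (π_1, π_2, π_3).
π = (3/23, 5/23, 15/23)

This is a birth-death chain on three states, which satisfies detailed balance: π_1 · P_{12} = π_2 · P_{21} and π_2 · P_{23} = π_3 · P_{32}.
From π_1 · 1/3 = π_2 · 1/5: π_2/π_1 = (1/3)/(1/5) = 5/3.
From π_2 · 1/3 = π_3 · 1/9: π_3/π_2 = (1/3)/(1/9) = 3.
Take π_1 proportional to 1; then unnormalized π = (1, 5/3, 5). Normalize by dividing by the sum 23/3:
  π = (3/23, 5/23, 15/23).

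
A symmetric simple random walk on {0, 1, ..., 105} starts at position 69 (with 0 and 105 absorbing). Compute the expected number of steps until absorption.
E[τ | X_0 = 69] = 2484

Let v_k = E[τ | X_0 = k]. Boundary: v_0 = v_105 = 0. Recurrence: v_k = 1 + (v_{k-1} + v_{k+1})/2 for 1 ≤ k ≤ 104. The particular solution to v_k − (v_{k-1} + v_{k+1})/2 = 1 is v_k = −k^2. Adding homogeneous solution A + B k and matching boundaries gives v_k = k (105 − k). Substituting k = 69: v_69 = 69 · 36 = 2484.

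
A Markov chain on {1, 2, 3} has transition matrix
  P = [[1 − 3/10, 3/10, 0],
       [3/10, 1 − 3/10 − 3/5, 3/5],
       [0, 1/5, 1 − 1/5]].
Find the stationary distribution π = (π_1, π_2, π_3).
π = (1/5, 1/5, 3/5)

This is a birth-death chain on three states, which satisfies detailed balance: π_1 · P_{12} = π_2 · P_{21} and π_2 · P_{23} = π_3 · P_{32}.
From π_1 · 3/10 = π_2 · 3/10: π_2/π_1 = (3/10)/(3/10) = 1.
From π_2 · 3/5 = π_3 · 1/5: π_3/π_2 = (3/5)/(1/5) = 3.
Take π_1 proportional to 1; then unnormalized π = (1, 1, 3). Normalize by dividing by the sum 5:
  π = (1/5, 1/5, 3/5).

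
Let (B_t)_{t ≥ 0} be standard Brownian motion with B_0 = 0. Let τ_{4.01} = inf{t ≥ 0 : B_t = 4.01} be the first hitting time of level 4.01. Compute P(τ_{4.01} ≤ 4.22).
P(τ_{4.01} ≤ 4.22) = 2(1 − Φ(4.01/√4.22)) = 2(1 − Φ(1.9520)) ≈ 0.0509

By the reflection principle for standard BM, P(τ_b ≤ t) = 2 · P(B_t ≥ b). Since B_t ~ N(0, t), P(B_t ≥ 4.01) = 1 − Φ(4.01/√t) = 1 − Φ(4.01/√4.22) = 1 − Φ(1.9520) ≈ 0.02547. Doubling: P(τ_{4.01} ≤ 4.22) ≈ 2 · 0.02547 = 0.05094 ≈ 0.0509.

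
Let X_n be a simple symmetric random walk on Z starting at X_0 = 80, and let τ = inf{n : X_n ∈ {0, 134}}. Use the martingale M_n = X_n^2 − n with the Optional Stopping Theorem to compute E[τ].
E[τ] = 4320

M_n = X_n^2 − n is a martingale (since E[X_{n+1}^2 | F_n] = X_n^2 + 1). By OST (τ has finite mean in a bounded region), E[M_τ] = E[M_0] = X_0^2 − 0 = 80^2 = 6400. Also E[M_τ] = E[X_τ^2] − E[τ]. The walk exits at 0 or 134, with P(hit 134 first) = 80/134, so E[X_τ^2] = 134^2 · 80/134 + 0 = 10720. Thus E[τ] = E[X_τ^2] − E[M_τ] = 10720 − 6400 = 4320 = 80(134 − 80) = 4320.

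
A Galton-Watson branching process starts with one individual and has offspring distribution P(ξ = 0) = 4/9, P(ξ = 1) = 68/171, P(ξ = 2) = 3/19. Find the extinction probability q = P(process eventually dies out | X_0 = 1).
q = 1

Mean offspring μ = 0·4/9 + 1·68/171 + 2·3/19 = 122/171 ≤ 1. For μ ≤ 1 with offspring not concentrated at 1, the Galton-Watson process goes extinct almost surely, so q = 1.
(Algebraic check: The pgf is f(s) = 4/9 + 68/171·s + 3/19·s². The extinction probability q is the smallest fixed point of f in [0, 1]. Setting s = f(s):
  3/19·s² + (68/171 − 1)·s + 4/9 = 0
  3/19·s² − (4/9 + 3/19)·s + 4/9 = 0
which factors as (s − 1)·(3/19·s − 4/9) = 0, giving roots s = 1 and s = (4/9)/(3/19) = 76/27. Since 76/27 ≥ 1, the smallest root in [0, 1] is s = 1.)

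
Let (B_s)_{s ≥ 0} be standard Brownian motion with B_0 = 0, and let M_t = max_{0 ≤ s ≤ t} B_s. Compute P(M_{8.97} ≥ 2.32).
P(M_{8.97} ≥ 2.32) = 2·P(B_{8.97} ≥ 2.32) = 2(1 − Φ(2.32/√8.97)) ≈ 0.4386

By the reflection principle for Brownian motion, P(M_t ≥ a) = 2 · P(B_t ≥ a) for a ≥ 0. Since B_t ~ N(0, t), P(B_t ≥ 2.32) = 1 − Φ(2.32/√t) = 1 − Φ(2.32/√8.97) = 1 − Φ(0.7746). So
  P(M_{8.97} ≥ 2.32) = 2(1 − Φ(0.7746)) ≈ 0.4386.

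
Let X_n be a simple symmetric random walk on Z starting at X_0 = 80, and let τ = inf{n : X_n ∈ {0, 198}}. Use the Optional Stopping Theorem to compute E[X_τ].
E[X_τ] = 80

X_n is a martingale and τ is a bounded-mean stopping time (indeed τ is finite a.s. with bounded expectation since the walk is in a bounded region). By the OST, E[X_τ] = E[X_0] = 80. Equivalently: E[X_τ] = 198 · P(hit 198 first) + 0 · P(hit 0 first) = 198 · (80/198) = 80.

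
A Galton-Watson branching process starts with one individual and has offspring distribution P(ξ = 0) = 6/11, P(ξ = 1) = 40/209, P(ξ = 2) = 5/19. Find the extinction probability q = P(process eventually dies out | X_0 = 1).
q = 1

Mean offspring μ = 0·6/11 + 1·40/209 + 2·5/19 = 150/209 ≤ 1. For μ ≤ 1 with offspring not concentrated at 1, the Galton-Watson process goes extinct almost surely, so q = 1.
(Algebraic check: The pgf is f(s) = 6/11 + 40/209·s + 5/19·s². The extinction probability q is the smallest fixed point of f in [0, 1]. Setting s = f(s):
  5/19·s² + (40/209 − 1)·s + 6/11 = 0
  5/19·s² − (6/11 + 5/19)·s + 6/11 = 0
which factors as (s − 1)·(5/19·s − 6/11) = 0, giving roots s = 1 and s = (6/11)/(5/19) = 114/55. Since 114/55 ≥ 1, the smallest root in [0, 1] is s = 1.)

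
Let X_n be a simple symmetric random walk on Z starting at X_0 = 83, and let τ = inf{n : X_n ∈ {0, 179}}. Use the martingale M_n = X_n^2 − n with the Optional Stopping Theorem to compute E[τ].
E[τ] = 7968

M_n = X_n^2 − n is a martingale (since E[X_{n+1}^2 | F_n] = X_n^2 + 1). By OST (τ has finite mean in a bounded region), E[M_τ] = E[M_0] = X_0^2 − 0 = 83^2 = 6889. Also E[M_τ] = E[X_τ^2] − E[τ]. The walk exits at 0 or 179, with P(hit 179 first) = 83/179, so E[X_τ^2] = 179^2 · 83/179 + 0 = 14857. Thus E[τ] = E[X_τ^2] − E[M_τ] = 14857 − 6889 = 7968 = 83(179 − 83) = 7968.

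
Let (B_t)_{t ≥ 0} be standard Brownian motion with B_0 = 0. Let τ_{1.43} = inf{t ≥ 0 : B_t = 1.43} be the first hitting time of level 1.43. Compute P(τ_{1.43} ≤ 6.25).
P(τ_{1.43} ≤ 6.25) = 2(1 − Φ(1.43/√6.25)) = 2(1 − Φ(0.5720)) ≈ 0.5673

By the reflection principle for standard BM, P(τ_b ≤ t) = 2 · P(B_t ≥ b). Since B_t ~ N(0, t), P(B_t ≥ 1.43) = 1 − Φ(1.43/√t) = 1 − Φ(1.43/√6.25) = 1 − Φ(0.5720) ≈ 0.28366. Doubling: P(τ_{1.43} ≤ 6.25) ≈ 2 · 0.28366 = 0.56732 ≈ 0.5673.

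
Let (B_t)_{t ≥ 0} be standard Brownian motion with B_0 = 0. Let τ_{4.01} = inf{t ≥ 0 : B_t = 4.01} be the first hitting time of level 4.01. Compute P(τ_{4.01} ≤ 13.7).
P(τ_{4.01} ≤ 13.7) = 2(1 − Φ(4.01/√13.7)) = 2(1 − Φ(1.0834)) ≈ 0.2786

By the reflection principle for standard BM, P(τ_b ≤ t) = 2 · P(B_t ≥ b). Since B_t ~ N(0, t), P(B_t ≥ 4.01) = 1 − Φ(4.01/√t) = 1 − Φ(4.01/√13.7) = 1 − Φ(1.0834) ≈ 0.13932. Doubling: P(τ_{4.01} ≤ 13.7) ≈ 2 · 0.13932 = 0.27864 ≈ 0.2786.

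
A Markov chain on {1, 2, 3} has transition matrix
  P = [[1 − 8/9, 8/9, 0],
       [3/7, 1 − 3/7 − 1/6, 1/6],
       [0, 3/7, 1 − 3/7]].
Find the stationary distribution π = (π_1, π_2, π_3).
π = (243/943, 504/943, 196/943)

This is a birth-death chain on three states, which satisfies detailed balance: π_1 · P_{12} = π_2 · P_{21} and π_2 · P_{23} = π_3 · P_{32}.
From π_1 · 8/9 = π_2 · 3/7: π_2/π_1 = (8/9)/(3/7) = 56/27.
From π_2 · 1/6 = π_3 · 3/7: π_3/π_2 = (1/6)/(3/7) = 7/18.
Take π_1 proportional to 1; then unnormalized π = (1, 56/27, 196/243). Normalize by dividing by the sum 943/243:
  π = (243/943, 504/943, 196/943).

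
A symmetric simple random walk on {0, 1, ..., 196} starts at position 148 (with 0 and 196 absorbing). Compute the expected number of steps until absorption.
E[τ | X_0 = 148] = 7104

Let v_k = E[τ | X_0 = k]. Boundary: v_0 = v_196 = 0. Recurrence: v_k = 1 + (v_{k-1} + v_{k+1})/2 for 1 ≤ k ≤ 195. The particular solution to v_k − (v_{k-1} + v_{k+1})/2 = 1 is v_k = −k^2. Adding homogeneous solution A + B k and matching boundaries gives v_k = k (196 − k). Substituting k = 148: v_148 = 148 · 48 = 7104.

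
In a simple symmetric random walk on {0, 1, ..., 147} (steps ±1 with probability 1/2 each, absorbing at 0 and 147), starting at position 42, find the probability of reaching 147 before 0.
P(hit 147 before 0) = 42/147 = 2/7

Let u_k = P(hit 147 before 0 | start at k). Then u_0 = 0, u_147 = 1, and u_k = u_{k-1}/2 + u_{k+1}/2 for 1 ≤ k ≤ 146. This harmonic recurrence is solved by u_k = k/147, giving u_42 = 42/147 = 2/7.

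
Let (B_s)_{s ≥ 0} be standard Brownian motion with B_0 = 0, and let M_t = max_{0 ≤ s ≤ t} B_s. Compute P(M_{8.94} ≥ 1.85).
P(M_{8.94} ≥ 1.85) = 2·P(B_{8.94} ≥ 1.85) = 2(1 − Φ(1.85/√8.94)) ≈ 0.5361

By the reflection principle for Brownian motion, P(M_t ≥ a) = 2 · P(B_t ≥ a) for a ≥ 0. Since B_t ~ N(0, t), P(B_t ≥ 1.85) = 1 − Φ(1.85/√t) = 1 − Φ(1.85/√8.94) = 1 − Φ(0.6187). So
  P(M_{8.94} ≥ 1.85) = 2(1 − Φ(0.6187)) ≈ 0.5361.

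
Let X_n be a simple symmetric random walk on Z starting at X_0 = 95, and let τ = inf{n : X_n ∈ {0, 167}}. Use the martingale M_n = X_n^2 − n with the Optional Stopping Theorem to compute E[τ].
E[τ] = 6840

M_n = X_n^2 − n is a martingale (since E[X_{n+1}^2 | F_n] = X_n^2 + 1). By OST (τ has finite mean in a bounded region), E[M_τ] = E[M_0] = X_0^2 − 0 = 95^2 = 9025. Also E[M_τ] = E[X_τ^2] − E[τ]. The walk exits at 0 or 167, with P(hit 167 first) = 95/167, so E[X_τ^2] = 167^2 · 95/167 + 0 = 15865. Thus E[τ] = E[X_τ^2] − E[M_τ] = 15865 − 9025 = 6840 = 95(167 − 95) = 6840.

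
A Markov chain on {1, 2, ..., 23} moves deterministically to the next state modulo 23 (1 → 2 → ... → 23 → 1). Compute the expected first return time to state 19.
E[T_19 | X_0 = 19] = 23

The chain cycles deterministically, so starting at state 19 it returns in exactly 23 steps. Equivalently, the stationary distribution is uniform π_j = 1/23 for every state j, so by Kac's formula E[T_19] = 1/π_19 = 23.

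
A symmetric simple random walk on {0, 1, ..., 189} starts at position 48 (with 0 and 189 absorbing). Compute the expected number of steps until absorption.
E[τ | X_0 = 48] = 6768

Let v_k = E[τ | X_0 = k]. Boundary: v_0 = v_189 = 0. Recurrence: v_k = 1 + (v_{k-1} + v_{k+1})/2 for 1 ≤ k ≤ 188. The particular solution to v_k − (v_{k-1} + v_{k+1})/2 = 1 is v_k = −k^2. Adding homogeneous solution A + B k and matching boundaries gives v_k = k (189 − k). Substituting k = 48: v_48 = 48 · 141 = 6768.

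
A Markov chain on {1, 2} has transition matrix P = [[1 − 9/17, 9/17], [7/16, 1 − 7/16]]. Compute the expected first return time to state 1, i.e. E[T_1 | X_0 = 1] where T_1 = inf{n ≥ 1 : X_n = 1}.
E[T_1 | X_0 = 1] = 1/π_1 = 263/119

For an irreducible recurrent Markov chain with stationary distribution π, E[T_i | X_0 = i] = 1/π_i (Kac's formula). Here π_1 = (7/16)/(9/17 + 7/16) = (7/16)/(263/272) = 119/263, so E[T_1 | X_0 = 1] = 1/π_1 = (9/17 + 7/16)/(7/16) = (263/272)/(7/16) = 263/119.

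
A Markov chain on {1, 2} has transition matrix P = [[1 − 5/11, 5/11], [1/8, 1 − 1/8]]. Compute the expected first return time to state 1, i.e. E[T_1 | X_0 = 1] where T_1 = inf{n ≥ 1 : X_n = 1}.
E[T_1 | X_0 = 1] = 1/π_1 = 51/11

For an irreducible recurrent Markov chain with stationary distribution π, E[T_i | X_0 = i] = 1/π_i (Kac's formula). Here π_1 = (1/8)/(5/11 + 1/8) = (1/8)/(51/88) = 11/51, so E[T_1 | X_0 = 1] = 1/π_1 = (5/11 + 1/8)/(1/8) = (51/88)/(1/8) = 51/11.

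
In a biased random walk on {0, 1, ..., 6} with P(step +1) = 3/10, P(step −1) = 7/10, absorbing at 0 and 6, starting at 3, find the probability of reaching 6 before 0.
P(hit 6 before 0) = (1 − (7/3)^3) / (1 − (7/3)^6) = 27/370

Let u_k denote P(reach 6 before 0 | start at k). Boundary: u_0 = 0, u_6 = 1. Recurrence: u_k = 3/10·u_{k+1} + 7/10·u_{k-1} for 1 ≤ k ≤ 5. Try u_k = A + B·r^k with r = q/p = (7/10)/(3/10) = 7/3. Substitution satisfies the recurrence; boundary conditions give:
  u_k = (1 − r^k) / (1 − r^N) = (1 − (7/3)^3) / (1 − (7/3)^6) = 27/370.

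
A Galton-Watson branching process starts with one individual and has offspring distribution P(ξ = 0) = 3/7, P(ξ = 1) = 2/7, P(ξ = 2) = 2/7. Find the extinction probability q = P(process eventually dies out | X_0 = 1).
q = 1

Mean offspring μ = 0·3/7 + 1·2/7 + 2·2/7 = 6/7 ≤ 1. For μ ≤ 1 with offspring not concentrated at 1, the Galton-Watson process goes extinct almost surely, so q = 1.
(Algebraic check: The pgf is f(s) = 3/7 + 2/7·s + 2/7·s². The extinction probability q is the smallest fixed point of f in [0, 1]. Setting s = f(s):
  2/7·s² + (2/7 − 1)·s + 3/7 = 0
  2/7·s² − (3/7 + 2/7)·s + 3/7 = 0
which factors as (s − 1)·(2/7·s − 3/7) = 0, giving roots s = 1 and s = (3/7)/(2/7) = 3/2. Since 3/2 ≥ 1, the smallest root in [0, 1] is s = 1.)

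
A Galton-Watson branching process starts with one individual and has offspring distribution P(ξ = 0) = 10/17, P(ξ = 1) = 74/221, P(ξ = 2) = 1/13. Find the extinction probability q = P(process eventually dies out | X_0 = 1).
q = 1

Mean offspring μ = 0·10/17 + 1·74/221 + 2·1/13 = 108/221 ≤ 1. For μ ≤ 1 with offspring not concentrated at 1, the Galton-Watson process goes extinct almost surely, so q = 1.
(Algebraic check: The pgf is f(s) = 10/17 + 74/221·s + 1/13·s². The extinction probability q is the smallest fixed point of f in [0, 1]. Setting s = f(s):
  1/13·s² + (74/221 − 1)·s + 10/17 = 0
  1/13·s² − (10/17 + 1/13)·s + 10/17 = 0
which factors as (s − 1)·(1/13·s − 10/17) = 0, giving roots s = 1 and s = (10/17)/(1/13) = 130/17. Since 130/17 ≥ 1, the smallest root in [0, 1] is s = 1.)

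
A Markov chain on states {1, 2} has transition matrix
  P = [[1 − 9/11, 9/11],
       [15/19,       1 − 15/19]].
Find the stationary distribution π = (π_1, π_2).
π_1 = 55/112, π_2 = 57/112

Solve πP = π with π_1 + π_2 = 1. From πP = π: π_1 · (1 − 9/11) + π_2 · 15/19 = π_1 ⇒ π_2 · 15/19 = π_1 · 9/11 ⇒ π_2/π_1 = (9/11)/(15/19) = 57/55. Together with π_1 + π_2 = 1:
  π_1 = (15/19)/(9/11 + 15/19) = (15/19)/(336/209) = 55/112,
  π_2 = (9/11)/(9/11 + 15/19) = (9/11)/(336/209) = 57/112.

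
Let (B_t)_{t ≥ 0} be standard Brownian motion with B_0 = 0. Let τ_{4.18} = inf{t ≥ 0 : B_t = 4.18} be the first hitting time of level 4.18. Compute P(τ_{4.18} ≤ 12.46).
P(τ_{4.18} ≤ 12.46) = 2(1 − Φ(4.18/√12.46)) = 2(1 − Φ(1.1842)) ≈ 0.2363

By the reflection principle for standard BM, P(τ_b ≤ t) = 2 · P(B_t ≥ b). Since B_t ~ N(0, t), P(B_t ≥ 4.18) = 1 − Φ(4.18/√t) = 1 − Φ(4.18/√12.46) = 1 − Φ(1.1842) ≈ 0.11817. Doubling: P(τ_{4.18} ≤ 12.46) ≈ 2 · 0.11817 = 0.23634 ≈ 0.2363.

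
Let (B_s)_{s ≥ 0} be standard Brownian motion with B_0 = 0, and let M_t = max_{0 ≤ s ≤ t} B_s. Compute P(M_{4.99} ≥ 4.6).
P(M_{4.99} ≥ 4.6) = 2·P(B_{4.99} ≥ 4.6) = 2(1 − Φ(4.6/√4.99)) ≈ 0.0395

By the reflection principle for Brownian motion, P(M_t ≥ a) = 2 · P(B_t ≥ a) for a ≥ 0. Since B_t ~ N(0, t), P(B_t ≥ 4.6) = 1 − Φ(4.6/√t) = 1 − Φ(4.6/√4.99) = 1 − Φ(2.0592). So
  P(M_{4.99} ≥ 4.6) = 2(1 − Φ(2.0592)) ≈ 0.0395.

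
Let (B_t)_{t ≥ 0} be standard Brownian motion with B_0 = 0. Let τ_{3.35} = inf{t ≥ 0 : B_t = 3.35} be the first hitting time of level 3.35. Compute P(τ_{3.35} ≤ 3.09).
P(τ_{3.35} ≤ 3.09) = 2(1 − Φ(3.35/√3.09)) = 2(1 − Φ(1.9057)) ≈ 0.0567

By the reflection principle for standard BM, P(τ_b ≤ t) = 2 · P(B_t ≥ b). Since B_t ~ N(0, t), P(B_t ≥ 3.35) = 1 − Φ(3.35/√t) = 1 − Φ(3.35/√3.09) = 1 − Φ(1.9057) ≈ 0.02834. Doubling: P(τ_{3.35} ≤ 3.09) ≈ 2 · 0.02834 = 0.05668 ≈ 0.0567.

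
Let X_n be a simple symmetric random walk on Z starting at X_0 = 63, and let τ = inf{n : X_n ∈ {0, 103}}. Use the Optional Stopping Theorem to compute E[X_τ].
E[X_τ] = 63

X_n is a martingale and τ is a bounded-mean stopping time (indeed τ is finite a.s. with bounded expectation since the walk is in a bounded region). By the OST, E[X_τ] = E[X_0] = 63. Equivalently: E[X_τ] = 103 · P(hit 103 first) + 0 · P(hit 0 first) = 103 · (63/103) = 63.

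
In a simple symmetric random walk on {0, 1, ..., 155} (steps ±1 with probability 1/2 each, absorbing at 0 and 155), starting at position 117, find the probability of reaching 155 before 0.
P(hit 155 before 0) = 117/155

Let u_k = P(hit 155 before 0 | start at k). Then u_0 = 0, u_155 = 1, and u_k = u_{k-1}/2 + u_{k+1}/2 for 1 ≤ k ≤ 154. This harmonic recurrence is solved by u_k = k/155, giving u_117 = 117/155.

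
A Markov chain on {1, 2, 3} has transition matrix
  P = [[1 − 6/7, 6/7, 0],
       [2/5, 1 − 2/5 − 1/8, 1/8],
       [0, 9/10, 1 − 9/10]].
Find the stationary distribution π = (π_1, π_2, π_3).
π = (84/289, 180/289, 25/289)

This is a birth-death chain on three states, which satisfies detailed balance: π_1 · P_{12} = π_2 · P_{21} and π_2 · P_{23} = π_3 · P_{32}.
From π_1 · 6/7 = π_2 · 2/5: π_2/π_1 = (6/7)/(2/5) = 15/7.
From π_2 · 1/8 = π_3 · 9/10: π_3/π_2 = (1/8)/(9/10) = 5/36.
Take π_1 proportional to 1; then unnormalized π = (1, 15/7, 25/84). Normalize by dividing by the sum 289/84:
  π = (84/289, 180/289, 25/289).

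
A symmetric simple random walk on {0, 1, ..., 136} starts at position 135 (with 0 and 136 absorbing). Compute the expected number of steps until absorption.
E[τ | X_0 = 135] = 135

Let v_k = E[τ | X_0 = k]. Boundary: v_0 = v_136 = 0. Recurrence: v_k = 1 + (v_{k-1} + v_{k+1})/2 for 1 ≤ k ≤ 135. The particular solution to v_k − (v_{k-1} + v_{k+1})/2 = 1 is v_k = −k^2. Adding homogeneous solution A + B k and matching boundaries gives v_k = k (136 − k). Substituting k = 135: v_135 = 135 · 1 = 135.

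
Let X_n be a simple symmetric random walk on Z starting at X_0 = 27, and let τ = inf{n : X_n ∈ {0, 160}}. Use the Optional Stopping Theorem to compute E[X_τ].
E[X_τ] = 27

X_n is a martingale and τ is a bounded-mean stopping time (indeed τ is finite a.s. with bounded expectation since the walk is in a bounded region). By the OST, E[X_τ] = E[X_0] = 27. Equivalently: E[X_τ] = 160 · P(hit 160 first) + 0 · P(hit 0 first) = 160 · (27/160) = 27.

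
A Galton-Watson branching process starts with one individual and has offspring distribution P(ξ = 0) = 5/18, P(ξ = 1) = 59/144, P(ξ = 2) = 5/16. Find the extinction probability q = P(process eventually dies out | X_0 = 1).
q = 8/9

The pgf is f(s) = 5/18 + 59/144·s + 5/16·s². The extinction probability q is the smallest fixed point of f in [0, 1]. Setting s = f(s):
  5/16·s² + (59/144 − 1)·s + 5/18 = 0
  5/16·s² − (5/18 + 5/16)·s + 5/18 = 0
which factors as (s − 1)·(5/16·s − 5/18) = 0, giving roots s = 1 and s = (5/18)/(5/16) = 8/9.
Mean offspring μ = 59/144 + 2·5/16 = 149/144 > 1 (supercritical), so q < 1. The extinction probability is the smaller root: q = (5/18)/(5/16) = 8/9.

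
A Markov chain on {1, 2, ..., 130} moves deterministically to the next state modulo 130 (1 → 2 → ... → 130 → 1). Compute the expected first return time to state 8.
E[T_8 | X_0 = 8] = 130

The chain cycles deterministically, so starting at state 8 it returns in exactly 130 steps. Equivalently, the stationary distribution is uniform π_j = 1/130 for every state j, so by Kac's formula E[T_8] = 1/π_8 = 130.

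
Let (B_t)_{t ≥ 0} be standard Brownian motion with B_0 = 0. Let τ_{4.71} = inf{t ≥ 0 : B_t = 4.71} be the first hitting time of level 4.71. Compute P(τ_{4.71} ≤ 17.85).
P(τ_{4.71} ≤ 17.85) = 2(1 − Φ(4.71/√17.85)) = 2(1 − Φ(1.1148)) ≈ 0.2649

By the reflection principle for standard BM, P(τ_b ≤ t) = 2 · P(B_t ≥ b). Since B_t ~ N(0, t), P(B_t ≥ 4.71) = 1 − Φ(4.71/√t) = 1 − Φ(4.71/√17.85) = 1 − Φ(1.1148) ≈ 0.13247. Doubling: P(τ_{4.71} ≤ 17.85) ≈ 2 · 0.13247 = 0.26494 ≈ 0.2649.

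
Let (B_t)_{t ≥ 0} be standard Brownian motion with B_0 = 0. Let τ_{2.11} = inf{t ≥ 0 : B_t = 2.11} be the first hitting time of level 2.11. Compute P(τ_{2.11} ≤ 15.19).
P(τ_{2.11} ≤ 15.19) = 2(1 − Φ(2.11/√15.19)) = 2(1 − Φ(0.5414)) ≈ 0.5882

By the reflection principle for standard BM, P(τ_b ≤ t) = 2 · P(B_t ≥ b). Since B_t ~ N(0, t), P(B_t ≥ 2.11) = 1 − Φ(2.11/√t) = 1 − Φ(2.11/√15.19) = 1 − Φ(0.5414) ≈ 0.29412. Doubling: P(τ_{2.11} ≤ 15.19) ≈ 2 · 0.29412 = 0.58824 ≈ 0.5882.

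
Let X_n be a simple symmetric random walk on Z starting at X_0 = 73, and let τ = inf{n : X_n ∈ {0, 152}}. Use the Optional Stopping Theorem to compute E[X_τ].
E[X_τ] = 73

X_n is a martingale and τ is a bounded-mean stopping time (indeed τ is finite a.s. with bounded expectation since the walk is in a bounded region). By the OST, E[X_τ] = E[X_0] = 73. Equivalently: E[X_τ] = 152 · P(hit 152 first) + 0 · P(hit 0 first) = 152 · (73/152) = 73.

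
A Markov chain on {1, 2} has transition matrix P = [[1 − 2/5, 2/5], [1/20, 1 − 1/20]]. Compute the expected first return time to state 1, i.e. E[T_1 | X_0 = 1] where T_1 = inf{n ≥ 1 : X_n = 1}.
E[T_1 | X_0 = 1] = 1/π_1 = 9

For an irreducible recurrent Markov chain with stationary distribution π, E[T_i | X_0 = i] = 1/π_i (Kac's formula). Here π_1 = (1/20)/(2/5 + 1/20) = (1/20)/(9/20) = 1/9, so E[T_1 | X_0 = 1] = 1/π_1 = (2/5 + 1/20)/(1/20) = (9/20)/(1/20) = 9.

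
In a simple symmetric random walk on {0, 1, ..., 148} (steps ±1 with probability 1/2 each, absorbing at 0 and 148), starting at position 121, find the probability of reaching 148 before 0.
P(hit 148 before 0) = 121/148

Let u_k = P(hit 148 before 0 | start at k). Then u_0 = 0, u_148 = 1, and u_k = u_{k-1}/2 + u_{k+1}/2 for 1 ≤ k ≤ 147. This harmonic recurrence is solved by u_k = k/148, giving u_121 = 121/148.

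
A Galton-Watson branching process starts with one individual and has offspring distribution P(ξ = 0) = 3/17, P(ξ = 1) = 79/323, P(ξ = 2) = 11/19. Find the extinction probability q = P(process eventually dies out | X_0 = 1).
q = 57/187

The pgf is f(s) = 3/17 + 79/323·s + 11/19·s². The extinction probability q is the smallest fixed point of f in [0, 1]. Setting s = f(s):
  11/19·s² + (79/323 − 1)·s + 3/17 = 0
  11/19·s² − (3/17 + 11/19)·s + 3/17 = 0
which factors as (s − 1)·(11/19·s − 3/17) = 0, giving roots s = 1 and s = (3/17)/(11/19) = 57/187.
Mean offspring μ = 79/323 + 2·11/19 = 453/323 > 1 (supercritical), so q < 1. The extinction probability is the smaller root: q = (3/17)/(11/19) = 57/187.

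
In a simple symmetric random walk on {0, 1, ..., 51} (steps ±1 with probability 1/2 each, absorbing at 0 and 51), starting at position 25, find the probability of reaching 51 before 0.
P(hit 51 before 0) = 25/51

Let u_k = P(hit 51 before 0 | start at k). Then u_0 = 0, u_51 = 1, and u_k = u_{k-1}/2 + u_{k+1}/2 for 1 ≤ k ≤ 50. This harmonic recurrence is solved by u_k = k/51, giving u_25 = 25/51.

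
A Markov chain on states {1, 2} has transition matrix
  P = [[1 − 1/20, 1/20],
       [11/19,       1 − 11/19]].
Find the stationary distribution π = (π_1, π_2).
π_1 = 220/239, π_2 = 19/239

Solve πP = π with π_1 + π_2 = 1. From πP = π: π_1 · (1 − 1/20) + π_2 · 11/19 = π_1 ⇒ π_2 · 11/19 = π_1 · 1/20 ⇒ π_2/π_1 = (1/20)/(11/19) = 19/220. Together with π_1 + π_2 = 1:
  π_1 = (11/19)/(1/20 + 11/19) = (11/19)/(239/380) = 220/239,
  π_2 = (1/20)/(1/20 + 11/19) = (1/20)/(239/380) = 19/239.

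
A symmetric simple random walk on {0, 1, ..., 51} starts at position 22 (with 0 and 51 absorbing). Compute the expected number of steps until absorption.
E[τ | X_0 = 22] = 638

Let v_k = E[τ | X_0 = k]. Boundary: v_0 = v_51 = 0. Recurrence: v_k = 1 + (v_{k-1} + v_{k+1})/2 for 1 ≤ k ≤ 50. The particular solution to v_k − (v_{k-1} + v_{k+1})/2 = 1 is v_k = −k^2. Adding homogeneous solution A + B k and matching boundaries gives v_k = k (51 − k). Substituting k = 22: v_22 = 22 · 29 = 638.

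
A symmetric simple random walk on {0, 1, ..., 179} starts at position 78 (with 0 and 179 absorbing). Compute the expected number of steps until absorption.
E[τ | X_0 = 78] = 7878

Let v_k = E[τ | X_0 = k]. Boundary: v_0 = v_179 = 0. Recurrence: v_k = 1 + (v_{k-1} + v_{k+1})/2 for 1 ≤ k ≤ 178. The particular solution to v_k − (v_{k-1} + v_{k+1})/2 = 1 is v_k = −k^2. Adding homogeneous solution A + B k and matching boundaries gives v_k = k (179 − k). Substituting k = 78: v_78 = 78 · 101 = 7878.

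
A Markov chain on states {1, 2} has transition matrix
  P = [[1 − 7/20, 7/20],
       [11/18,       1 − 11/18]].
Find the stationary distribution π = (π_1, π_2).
π_1 = 110/173, π_2 = 63/173

Solve πP = π with π_1 + π_2 = 1. From πP = π: π_1 · (1 − 7/20) + π_2 · 11/18 = π_1 ⇒ π_2 · 11/18 = π_1 · 7/20 ⇒ π_2/π_1 = (7/20)/(11/18) = 63/110. Together with π_1 + π_2 = 1:
  π_1 = (11/18)/(7/20 + 11/18) = (11/18)/(173/180) = 110/173,
  π_2 = (7/20)/(7/20 + 11/18) = (7/20)/(173/180) = 63/173.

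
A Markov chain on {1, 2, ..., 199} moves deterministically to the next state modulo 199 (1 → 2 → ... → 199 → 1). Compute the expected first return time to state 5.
E[T_5 | X_0 = 5] = 199

The chain cycles deterministically, so starting at state 5 it returns in exactly 199 steps. Equivalently, the stationary distribution is uniform π_j = 1/199 for every state j, so by Kac's formula E[T_5] = 1/π_5 = 199.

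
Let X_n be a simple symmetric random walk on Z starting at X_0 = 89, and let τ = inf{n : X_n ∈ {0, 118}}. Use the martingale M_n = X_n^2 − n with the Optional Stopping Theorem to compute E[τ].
E[τ] = 2581

M_n = X_n^2 − n is a martingale (since E[X_{n+1}^2 | F_n] = X_n^2 + 1). By OST (τ has finite mean in a bounded region), E[M_τ] = E[M_0] = X_0^2 − 0 = 89^2 = 7921. Also E[M_τ] = E[X_τ^2] − E[τ]. The walk exits at 0 or 118, with P(hit 118 first) = 89/118, so E[X_τ^2] = 118^2 · 89/118 + 0 = 10502. Thus E[τ] = E[X_τ^2] − E[M_τ] = 10502 − 7921 = 2581 = 89(118 − 89) = 2581.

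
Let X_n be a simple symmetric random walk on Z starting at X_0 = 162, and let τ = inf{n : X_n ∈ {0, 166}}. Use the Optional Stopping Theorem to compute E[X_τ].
E[X_τ] = 162

X_n is a martingale and τ is a bounded-mean stopping time (indeed τ is finite a.s. with bounded expectation since the walk is in a bounded region). By the OST, E[X_τ] = E[X_0] = 162. Equivalently: E[X_τ] = 166 · P(hit 166 first) + 0 · P(hit 0 first) = 166 · (162/166) = 162.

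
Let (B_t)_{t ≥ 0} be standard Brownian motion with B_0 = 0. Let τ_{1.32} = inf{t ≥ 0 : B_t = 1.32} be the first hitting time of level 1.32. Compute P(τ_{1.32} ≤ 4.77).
P(τ_{1.32} ≤ 4.77) = 2(1 − Φ(1.32/√4.77)) = 2(1 − Φ(0.6044)) ≈ 0.5456

By the reflection principle for standard BM, P(τ_b ≤ t) = 2 · P(B_t ≥ b). Since B_t ~ N(0, t), P(B_t ≥ 1.32) = 1 − Φ(1.32/√t) = 1 − Φ(1.32/√4.77) = 1 − Φ(0.6044) ≈ 0.27279. Doubling: P(τ_{1.32} ≤ 4.77) ≈ 2 · 0.27279 = 0.54558 ≈ 0.5456.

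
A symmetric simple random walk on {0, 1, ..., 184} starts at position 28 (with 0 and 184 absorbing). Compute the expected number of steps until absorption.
E[τ | X_0 = 28] = 4368

Let v_k = E[τ | X_0 = k]. Boundary: v_0 = v_184 = 0. Recurrence: v_k = 1 + (v_{k-1} + v_{k+1})/2 for 1 ≤ k ≤ 183. The particular solution to v_k − (v_{k-1} + v_{k+1})/2 = 1 is v_k = −k^2. Adding homogeneous solution A + B k and matching boundaries gives v_k = k (184 − k). Substituting k = 28: v_28 = 28 · 156 = 4368.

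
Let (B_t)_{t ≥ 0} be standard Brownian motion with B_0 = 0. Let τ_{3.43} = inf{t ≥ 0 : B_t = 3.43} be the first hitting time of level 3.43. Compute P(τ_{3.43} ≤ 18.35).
P(τ_{3.43} ≤ 18.35) = 2(1 − Φ(3.43/√18.35)) = 2(1 − Φ(0.8007)) ≈ 0.4233

By the reflection principle for standard BM, P(τ_b ≤ t) = 2 · P(B_t ≥ b). Since B_t ~ N(0, t), P(B_t ≥ 3.43) = 1 − Φ(3.43/√t) = 1 − Φ(3.43/√18.35) = 1 − Φ(0.8007) ≈ 0.21165. Doubling: P(τ_{3.43} ≤ 18.35) ≈ 2 · 0.21165 = 0.42330 ≈ 0.4233.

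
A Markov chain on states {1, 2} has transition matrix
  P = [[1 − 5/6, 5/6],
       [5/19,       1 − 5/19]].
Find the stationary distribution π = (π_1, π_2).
π_1 = 6/25, π_2 = 19/25

Solve πP = π with π_1 + π_2 = 1. From πP = π: π_1 · (1 − 5/6) + π_2 · 5/19 = π_1 ⇒ π_2 · 5/19 = π_1 · 5/6 ⇒ π_2/π_1 = (5/6)/(5/19) = 19/6. Together with π_1 + π_2 = 1:
  π_1 = (5/19)/(5/6 + 5/19) = (5/19)/(125/114) = 6/25,
  π_2 = (5/6)/(5/6 + 5/19) = (5/6)/(125/114) = 19/25.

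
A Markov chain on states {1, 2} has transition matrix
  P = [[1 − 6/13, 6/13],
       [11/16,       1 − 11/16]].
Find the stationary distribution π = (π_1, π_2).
π_1 = 143/239, π_2 = 96/239

Solve πP = π with π_1 + π_2 = 1. From πP = π: π_1 · (1 − 6/13) + π_2 · 11/16 = π_1 ⇒ π_2 · 11/16 = π_1 · 6/13 ⇒ π_2/π_1 = (6/13)/(11/16) = 96/143. Together with π_1 + π_2 = 1:
  π_1 = (11/16)/(6/13 + 11/16) = (11/16)/(239/208) = 143/239,
  π_2 = (6/13)/(6/13 + 11/16) = (6/13)/(239/208) = 96/239.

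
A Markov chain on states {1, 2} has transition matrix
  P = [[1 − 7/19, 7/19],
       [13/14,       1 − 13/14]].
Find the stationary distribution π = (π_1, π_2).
π_1 = 247/345, π_2 = 98/345

Solve πP = π with π_1 + π_2 = 1. From πP = π: π_1 · (1 − 7/19) + π_2 · 13/14 = π_1 ⇒ π_2 · 13/14 = π_1 · 7/19 ⇒ π_2/π_1 = (7/19)/(13/14) = 98/247. Together with π_1 + π_2 = 1:
  π_1 = (13/14)/(7/19 + 13/14) = (13/14)/(345/266) = 247/345,
  π_2 = (7/19)/(7/19 + 13/14) = (7/19)/(345/266) = 98/345.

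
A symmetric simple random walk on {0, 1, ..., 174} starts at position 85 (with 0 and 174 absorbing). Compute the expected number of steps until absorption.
E[τ | X_0 = 85] = 7565

Let v_k = E[τ | X_0 = k]. Boundary: v_0 = v_174 = 0. Recurrence: v_k = 1 + (v_{k-1} + v_{k+1})/2 for 1 ≤ k ≤ 173. The particular solution to v_k − (v_{k-1} + v_{k+1})/2 = 1 is v_k = −k^2. Adding homogeneous solution A + B k and matching boundaries gives v_k = k (174 − k). Substituting k = 85: v_85 = 85 · 89 = 7565.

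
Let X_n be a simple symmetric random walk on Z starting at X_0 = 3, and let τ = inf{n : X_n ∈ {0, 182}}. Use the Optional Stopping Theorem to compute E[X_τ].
E[X_τ] = 3

X_n is a martingale and τ is a bounded-mean stopping time (indeed τ is finite a.s. with bounded expectation since the walk is in a bounded region). By the OST, E[X_τ] = E[X_0] = 3. Equivalently: E[X_τ] = 182 · P(hit 182 first) + 0 · P(hit 0 first) = 182 · (3/182) = 3.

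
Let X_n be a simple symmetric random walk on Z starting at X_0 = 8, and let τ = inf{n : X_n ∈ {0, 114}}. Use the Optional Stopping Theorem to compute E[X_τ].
E[X_τ] = 8

X_n is a martingale and τ is a bounded-mean stopping time (indeed τ is finite a.s. with bounded expectation since the walk is in a bounded region). By the OST, E[X_τ] = E[X_0] = 8. Equivalently: E[X_τ] = 114 · P(hit 114 first) + 0 · P(hit 0 first) = 114 · (8/114) = 8.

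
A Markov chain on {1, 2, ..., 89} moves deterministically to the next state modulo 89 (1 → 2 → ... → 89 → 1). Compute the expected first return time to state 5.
E[T_5 | X_0 = 5] = 89

The chain cycles deterministically, so starting at state 5 it returns in exactly 89 steps. Equivalently, the stationary distribution is uniform π_j = 1/89 for every state j, so by Kac's formula E[T_5] = 1/π_5 = 89.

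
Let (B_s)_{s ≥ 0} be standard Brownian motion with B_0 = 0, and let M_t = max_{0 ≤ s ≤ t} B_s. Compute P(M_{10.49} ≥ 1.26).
P(M_{10.49} ≥ 1.26) = 2·P(B_{10.49} ≥ 1.26) = 2(1 − Φ(1.26/√10.49)) ≈ 0.6973

By the reflection principle for Brownian motion, P(M_t ≥ a) = 2 · P(B_t ≥ a) for a ≥ 0. Since B_t ~ N(0, t), P(B_t ≥ 1.26) = 1 − Φ(1.26/√t) = 1 − Φ(1.26/√10.49) = 1 − Φ(0.3890). So
  P(M_{10.49} ≥ 1.26) = 2(1 − Φ(0.3890)) ≈ 0.6973.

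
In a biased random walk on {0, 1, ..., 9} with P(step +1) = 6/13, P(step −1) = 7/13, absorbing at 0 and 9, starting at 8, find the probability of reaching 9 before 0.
P(hit 9 before 0) = (1 − (7/6)^8) / (1 − (7/6)^9) = 24511110/30275911

Let u_k denote P(reach 9 before 0 | start at k). Boundary: u_0 = 0, u_9 = 1. Recurrence: u_k = 6/13·u_{k+1} + 7/13·u_{k-1} for 1 ≤ k ≤ 8. Try u_k = A + B·r^k with r = q/p = (7/13)/(6/13) = 7/6. Substitution satisfies the recurrence; boundary conditions give:
  u_k = (1 − r^k) / (1 − r^N) = (1 − (7/6)^8) / (1 − (7/6)^9) = 24511110/30275911.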